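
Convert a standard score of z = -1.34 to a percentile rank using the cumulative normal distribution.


CDF(z) = 0.5 * (1 + erf(z/sqrt(2)))
erf(-0.9475) = -0.8198
CDF = 0.0901
Percentile rank = 0.0901 * 100 = 9.01

9.01


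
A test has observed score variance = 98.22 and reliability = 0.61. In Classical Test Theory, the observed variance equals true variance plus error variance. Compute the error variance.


var_true = rxx * var_obs = 0.61 * 98.22 = 59.9142
var_error = var_obs - var_true
var_error = 98.22 - 59.9142
var_error = 38.3058

38.3058


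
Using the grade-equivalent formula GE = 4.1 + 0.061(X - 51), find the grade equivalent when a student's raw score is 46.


raw - median = 46 - 51 = -5
slope * diff = 0.061 * -5 = -0.305
GE = 4.1 + -0.305
GE = 3.795

3.795


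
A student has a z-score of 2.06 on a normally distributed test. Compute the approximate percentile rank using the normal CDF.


CDF(z) = 0.5 * (1 + erf(z/sqrt(2)))
erf(1.4566) = 0.9606
CDF = 0.9803
Percentile rank = 0.9803 * 100 = 98.03

98.03


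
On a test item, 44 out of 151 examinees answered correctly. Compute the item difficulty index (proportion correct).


Item difficulty p = number correct / total examinees
p = 44 / 151
p = 0.2914

0.2914


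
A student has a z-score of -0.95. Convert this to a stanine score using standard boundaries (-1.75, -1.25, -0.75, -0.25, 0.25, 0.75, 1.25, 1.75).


Stanine boundaries: [-1.75, -1.25, -0.75, -0.25, 0.25, 0.75, 1.25, 1.75]
z = -0.95
Check each boundary:
  z >= -1.75 -> could be stanine 2
  z >= -1.25 -> could be stanine 3
  z < -0.75
  z < -0.25
  z < 0.25
  z < 0.75
  z < 1.25
  z < 1.75
Highest qualifying boundary gives stanine = 3

3


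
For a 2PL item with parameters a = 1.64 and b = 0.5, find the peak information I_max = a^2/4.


For 2PL, max info at theta = b = 0.5
I_max = a^2 / 4 = 1.64^2 / 4
= 2.6896 / 4
I_max = 0.6724

0.6724


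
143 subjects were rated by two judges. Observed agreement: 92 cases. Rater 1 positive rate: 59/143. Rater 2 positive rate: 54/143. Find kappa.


P_o = 92/143 = 0.643357
P_e = (59*54 + 84*89) / 20449 = 0.521395
kappa = (P_o - P_e) / (1 - P_e)
kappa = (0.643357 - 0.521395) / (1 - 0.521395)
kappa = 0.2548

0.2548


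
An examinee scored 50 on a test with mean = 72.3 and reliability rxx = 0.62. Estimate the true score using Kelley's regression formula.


T_est = rxx * X + (1 - rxx) * mean
T_est = 0.62 * 50 + 0.38 * 72.3
T_est = 31.0 + 27.474
T_est = 58.474

58.474


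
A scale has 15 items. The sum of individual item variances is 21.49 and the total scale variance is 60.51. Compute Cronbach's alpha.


alpha = (k/(k-1)) * (1 - sum(si^2)/s_total^2)
= (15/14) * (1 - 21.49/60.51)
alpha = 0.6909

0.6909


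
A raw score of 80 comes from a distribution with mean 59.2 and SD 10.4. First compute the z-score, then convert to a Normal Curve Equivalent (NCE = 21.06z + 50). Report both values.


z = (X - mean) / SD = (80 - 59.2) / 10.4
z = 20.8 / 10.4
z = 2.0
NCE = NCE = 21.06z + 50
Carry z at full precision (z = 20.8 / 10.4) into the conversion:
NCE = 21.06 * (20.8 / 10.4) + 50 = 438.048 / 10.4 + 50
NCE = 42.12 + 50
NCE = 92.12

92.12


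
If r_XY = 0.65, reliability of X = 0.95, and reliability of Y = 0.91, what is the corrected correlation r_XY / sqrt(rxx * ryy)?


r_corrected = rxy / sqrt(rxx * ryy)
= 0.65 / sqrt(0.95 * 0.91)
= 0.65 / sqrt(0.8645)
= 0.65 / 0.929785
r_corrected = 0.6991

0.6991


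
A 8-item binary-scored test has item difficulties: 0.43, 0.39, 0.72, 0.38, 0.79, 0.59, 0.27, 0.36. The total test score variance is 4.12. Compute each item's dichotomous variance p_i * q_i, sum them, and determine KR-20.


For each item, compute p_i * q_i:
  Item 1: 0.43 * 0.57 = 0.2451
  Item 2: 0.39 * 0.61 = 0.2379
  Item 3: 0.72 * 0.28 = 0.2016
  Item 4: 0.38 * 0.62 = 0.2356
  Item 5: 0.79 * 0.21 = 0.1659
  Item 6: 0.59 * 0.41 = 0.2419
  Item 7: 0.27 * 0.73 = 0.1971
  Item 8: 0.36 * 0.64 = 0.2304
Sum(p_i * q_i) = 0.2451 + 0.2379 + 0.2016 + 0.2356 + 0.1659 + 0.2419 + 0.1971 + 0.2304 = 1.7555
KR-20 = (k/(k-1)) * (1 - Sum(p_i*q_i) / Var_total)
= (8/7) * (1 - 1.7555/4.12)
= 1.1429 * 0.5739
KR-20 = 0.6559

0.6559


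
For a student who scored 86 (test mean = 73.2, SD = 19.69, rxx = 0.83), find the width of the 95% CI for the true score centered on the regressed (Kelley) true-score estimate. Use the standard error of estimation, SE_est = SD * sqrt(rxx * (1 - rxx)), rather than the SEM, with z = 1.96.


True score estimate = 0.83*86 + 0.17*73.2 = 83.824
SE_est = SD * sqrt(rxx * (1 - rxx)) = 19.69 * sqrt(0.83 * 0.17) = 19.69 * sqrt(0.1411) = 7.39621
CI = T_est +/- z * SE_est, so width = 2 * z * SE_est = 2 * 1.96 * 7.39621
Width = 28.9931

28.9931


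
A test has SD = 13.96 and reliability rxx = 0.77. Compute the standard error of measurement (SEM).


SEM = SD * sqrt(1 - rxx)
SEM = 13.96 * sqrt(1 - 0.77)
SEM = 13.96 * sqrt(0.23) = 13.96 * 0.479583
SEM = 6.695

6.695


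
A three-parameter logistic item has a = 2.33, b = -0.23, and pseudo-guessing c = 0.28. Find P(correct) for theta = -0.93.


logit = 2.33*(-0.93 - -0.23) = -1.631
P* = 1/(1 + exp(--1.631)) = 0.1637
P = 0.28 + (1 - 0.28) * 0.1637
P = 0.3979

0.3979


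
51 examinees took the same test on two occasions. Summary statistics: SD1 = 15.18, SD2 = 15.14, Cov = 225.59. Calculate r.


r = cov(X,Y) / (SD_X * SD_Y)
r = 225.59 / (15.18 * 15.14)
r = 225.59 / 229.8252
r = 0.9816

0.9816


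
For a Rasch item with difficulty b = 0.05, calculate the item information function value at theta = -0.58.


P = 1/(1+exp(-(-0.58-0.05))) = 0.3475
I = P*(1-P) = 0.3475 * 0.6525
I = 0.2267

0.2267


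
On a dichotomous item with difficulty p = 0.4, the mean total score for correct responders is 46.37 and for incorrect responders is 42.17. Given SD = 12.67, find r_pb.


q = 1 - p = 0.6
rpb = ((M1 - M0) / SD) * sqrt(p * q)
rpb = ((46.37 - 42.17) / 12.67) * sqrt(0.4 * 0.6)
rpb = 0.1624

0.1624


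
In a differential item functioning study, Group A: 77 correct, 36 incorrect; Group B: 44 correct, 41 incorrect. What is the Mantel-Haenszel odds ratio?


Odds_A = 77/36 = 2.1389
Odds_B = 44/41 = 1.0732
OR = Odds_A / Odds_B = 2.1389 / 1.0732
Exactly, OR = (77 * 41) / (36 * 44) = 3157 / 1584
OR = 1.9931

1.9931


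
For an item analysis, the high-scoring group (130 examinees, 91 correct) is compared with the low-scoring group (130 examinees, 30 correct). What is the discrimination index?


p_upper = 91/130 = 0.7
p_lower = 30/130 = 0.2308
D = 0.7 - 0.2308 = 0.4692

0.4692


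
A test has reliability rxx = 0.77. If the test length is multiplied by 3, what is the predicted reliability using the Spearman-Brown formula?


r_new = (n * rxx) / (1 + (n-1) * rxx)
r_new = (3 * 0.77) / (1 + 2 * 0.77)
r_new = 2.31 / 2.54
r_new = 0.9094

0.9094


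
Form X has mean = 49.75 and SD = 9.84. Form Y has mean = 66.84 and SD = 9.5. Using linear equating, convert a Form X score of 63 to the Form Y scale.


slope = SD_Y / SD_X = 9.5 / 9.84 ~ 0.9654
intercept = mean_Y - slope * mean_X = 66.84 - (9.5 / 9.84) * 49.75 ~ 18.809
Y = slope * X + intercept. To avoid rounding drift from the rounded slope/intercept, evaluate the equivalent form Y = mean_Y + SD_Y * (X - mean_X) / SD_X at full precision:
Y = 66.84 + 9.5 * (63 - 49.75) / 9.84
Y = 66.84 + 9.5 * 13.25 / 9.84
Y = 66.84 + 125.875 / 9.84
Y = 66.84 + 12.7922
Y = 79.6322

79.6322


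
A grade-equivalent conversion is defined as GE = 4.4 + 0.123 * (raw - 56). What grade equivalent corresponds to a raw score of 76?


raw - median = 76 - 56 = 20
slope * diff = 0.123 * 20 = 2.46
GE = 4.4 + 2.46
GE = 6.86

6.86


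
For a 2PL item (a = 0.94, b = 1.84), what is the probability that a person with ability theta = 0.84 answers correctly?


a*(theta - b) = 0.94 * (0.84 - 1.84) = -0.94
exp(--0.94) = 2.56
P = 1 / (1 + 2.56)
P = 0.2809

0.2809


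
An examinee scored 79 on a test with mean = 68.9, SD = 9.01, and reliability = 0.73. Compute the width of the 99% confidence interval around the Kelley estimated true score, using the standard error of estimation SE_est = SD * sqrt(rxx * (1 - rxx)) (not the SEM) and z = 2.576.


True score estimate = 0.73*79 + 0.27*68.9 = 76.273
SE_est = SD * sqrt(rxx * (1 - rxx)) = 9.01 * sqrt(0.73 * 0.27) = 9.01 * sqrt(0.1971) = 4.000075
CI = T_est +/- z * SE_est, so width = 2 * z * SE_est = 2 * 2.576 * 4.000075
Width = 20.6084

20.6084


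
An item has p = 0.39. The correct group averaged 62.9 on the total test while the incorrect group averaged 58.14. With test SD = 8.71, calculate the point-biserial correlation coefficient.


q = 1 - p = 0.61
rpb = ((M1 - M0) / SD) * sqrt(p * q)
rpb = ((62.9 - 58.14) / 8.71) * sqrt(0.39 * 0.61)
rpb = 0.2666

0.2666


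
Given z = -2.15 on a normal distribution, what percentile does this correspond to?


CDF(z) = 0.5 * (1 + erf(z/sqrt(2)))
erf(-1.5203) = -0.9684
CDF = 0.0158
Percentile rank = 0.0158 * 100 = 1.58

1.58


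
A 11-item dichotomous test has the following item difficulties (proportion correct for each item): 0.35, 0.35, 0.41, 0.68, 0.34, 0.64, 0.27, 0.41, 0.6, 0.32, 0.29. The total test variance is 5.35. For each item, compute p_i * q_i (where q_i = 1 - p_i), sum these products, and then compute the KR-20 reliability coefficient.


For each item, compute p_i * q_i:
  Item 1: 0.35 * 0.65 = 0.2275
  Item 2: 0.35 * 0.65 = 0.2275
  Item 3: 0.41 * 0.59 = 0.2419
  Item 4: 0.68 * 0.32 = 0.2176
  Item 5: 0.34 * 0.66 = 0.2244
  Item 6: 0.64 * 0.36 = 0.2304
  Item 7: 0.27 * 0.73 = 0.1971
  Item 8: 0.41 * 0.59 = 0.2419
  Item 9: 0.6 * 0.4 = 0.24
  Item 10: 0.32 * 0.68 = 0.2176
  Item 11: 0.29 * 0.71 = 0.2059
Sum(p_i * q_i) = 0.2275 + 0.2275 + 0.2419 + 0.2176 + 0.2244 + 0.2304 + 0.1971 + 0.2419 + 0.24 + 0.2176 + 0.2059 = 2.4718
KR-20 = (k/(k-1)) * (1 - Sum(p_i*q_i) / Var_total)
= (11/10) * (1 - 2.4718/5.35)
= 1.1 * 0.538
KR-20 = 0.5918

0.5918


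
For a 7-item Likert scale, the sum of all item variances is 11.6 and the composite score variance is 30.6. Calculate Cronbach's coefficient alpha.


alpha = (k/(k-1)) * (1 - sum(si^2)/s_total^2)
= (7/6) * (1 - 11.6/30.6)
alpha = 0.7244

0.7244


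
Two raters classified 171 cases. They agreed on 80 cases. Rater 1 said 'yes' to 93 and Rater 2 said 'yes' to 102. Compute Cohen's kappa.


P_o = 80/171 = 0.467836
P_e = (93*102 + 78*69) / 29241 = 0.508464
kappa = (P_o - P_e) / (1 - P_e)
kappa = (0.467836 - 0.508464) / (1 - 0.508464)
kappa = -0.0827

-0.0827


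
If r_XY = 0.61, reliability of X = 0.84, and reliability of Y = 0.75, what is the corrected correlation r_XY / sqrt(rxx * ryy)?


r_corrected = rxy / sqrt(rxx * ryy)
= 0.61 / sqrt(0.84 * 0.75)
= 0.61 / sqrt(0.63)
= 0.61 / 0.793725
r_corrected = 0.7685

0.7685


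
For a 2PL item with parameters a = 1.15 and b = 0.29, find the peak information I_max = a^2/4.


For 2PL, max info at theta = b = 0.29
I_max = a^2 / 4 = 1.15^2 / 4
= 1.3225 / 4
I_max = 0.3306

0.3306


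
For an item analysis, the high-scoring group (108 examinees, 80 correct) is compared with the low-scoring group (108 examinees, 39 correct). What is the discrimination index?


p_upper = 80/108 = 0.7407
p_lower = 39/108 = 0.3611
D = 0.7407 - 0.3611 = 0.3796

0.3796


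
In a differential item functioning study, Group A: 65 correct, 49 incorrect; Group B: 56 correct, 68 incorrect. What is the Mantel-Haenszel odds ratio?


Odds_A = 65/49 = 1.3265
Odds_B = 56/68 = 0.8235
OR = Odds_A / Odds_B = 1.3265 / 0.8235
Exactly, OR = (65 * 68) / (49 * 56) = 4420 / 2744
OR = 1.6108

1.6108


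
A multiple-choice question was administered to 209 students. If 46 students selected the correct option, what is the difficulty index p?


Item difficulty p = number correct / total examinees
p = 46 / 209
p = 0.2201

0.2201


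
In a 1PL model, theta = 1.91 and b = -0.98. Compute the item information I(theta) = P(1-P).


P = 1/(1+exp(-(1.91--0.98))) = 0.9473
I = P*(1-P) = 0.9473 * 0.0527
I = 0.0499

0.0499


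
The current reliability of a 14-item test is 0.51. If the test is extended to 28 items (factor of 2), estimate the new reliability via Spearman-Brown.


r_new = (n * rxx) / (1 + (n-1) * rxx)
r_new = (2 * 0.51) / (1 + 1 * 0.51)
r_new = 1.02 / 1.51
r_new = 0.6755

0.6755


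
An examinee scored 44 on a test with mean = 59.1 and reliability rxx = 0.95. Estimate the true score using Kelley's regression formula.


T_est = rxx * X + (1 - rxx) * mean
T_est = 0.95 * 44 + 0.05 * 59.1
T_est = 41.8 + 2.955
T_est = 44.755

44.755


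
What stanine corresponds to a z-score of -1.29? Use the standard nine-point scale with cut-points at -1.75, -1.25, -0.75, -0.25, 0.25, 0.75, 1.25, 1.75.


Stanine boundaries: [-1.75, -1.25, -0.75, -0.25, 0.25, 0.75, 1.25, 1.75]
z = -1.29
Check each boundary:
  z >= -1.75 -> could be stanine 2
  z < -1.25
  z < -0.75
  z < -0.25
  z < 0.25
  z < 0.75
  z < 1.25
  z < 1.75
Highest qualifying boundary gives stanine = 2

2


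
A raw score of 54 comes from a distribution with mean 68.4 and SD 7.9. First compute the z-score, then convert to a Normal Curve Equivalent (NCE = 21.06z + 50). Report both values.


z = (X - mean) / SD = (54 - 68.4) / 7.9
z = -14.4 / 7.9
z = -1.8228
NCE = NCE = 21.06z + 50
Carry z at full precision (z = -14.4 / 7.9) into the conversion:
NCE = 21.06 * (-14.4 / 7.9) + 50 = -303.264 / 7.9 + 50
NCE = -38.3878 + 50
NCE = 11.6122

11.6122


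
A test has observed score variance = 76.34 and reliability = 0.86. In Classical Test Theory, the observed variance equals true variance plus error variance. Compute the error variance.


var_true = rxx * var_obs = 0.86 * 76.34 = 65.6524
var_error = var_obs - var_true
var_error = 76.34 - 65.6524
var_error = 10.6876

10.6876


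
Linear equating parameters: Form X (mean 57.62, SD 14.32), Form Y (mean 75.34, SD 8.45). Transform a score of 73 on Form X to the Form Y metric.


slope = SD_Y / SD_X = 8.45 / 14.32 ~ 0.5901
intercept = mean_Y - slope * mean_X = 75.34 - (8.45 / 14.32) * 57.62 ~ 41.3394
Y = slope * X + intercept. To avoid rounding drift from the rounded slope/intercept, evaluate the equivalent form Y = mean_Y + SD_Y * (X - mean_X) / SD_X at full precision:
Y = 75.34 + 8.45 * (73 - 57.62) / 14.32
Y = 75.34 + 8.45 * 15.38 / 14.32
Y = 75.34 + 129.961 / 14.32
Y = 75.34 + 9.0755
Y = 84.4155

84.4155


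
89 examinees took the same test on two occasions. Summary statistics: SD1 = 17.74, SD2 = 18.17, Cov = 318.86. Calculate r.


r = cov(X,Y) / (SD_X * SD_Y)
r = 318.86 / (17.74 * 18.17)
r = 318.86 / 322.3358
r = 0.9892

0.9892


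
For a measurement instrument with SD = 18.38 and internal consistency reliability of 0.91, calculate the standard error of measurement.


SEM = SD * sqrt(1 - rxx)
SEM = 18.38 * sqrt(1 - 0.91)
SEM = 18.38 * sqrt(0.09) = 18.38 * 0.3
SEM = 5.514

5.514


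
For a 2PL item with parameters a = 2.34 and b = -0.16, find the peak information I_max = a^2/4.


For 2PL, max info at theta = b = -0.16
I_max = a^2 / 4 = 2.34^2 / 4
= 5.4756 / 4
I_max = 1.3689

1.3689


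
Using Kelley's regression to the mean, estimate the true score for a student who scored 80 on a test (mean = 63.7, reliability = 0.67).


T_est = rxx * X + (1 - rxx) * mean
T_est = 0.67 * 80 + 0.33 * 63.7
T_est = 53.6 + 21.021
T_est = 74.621

74.621


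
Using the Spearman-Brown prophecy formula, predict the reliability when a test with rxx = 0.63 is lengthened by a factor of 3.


r_new = (n * rxx) / (1 + (n-1) * rxx)
r_new = (3 * 0.63) / (1 + 2 * 0.63)
r_new = 1.89 / 2.26
r_new = 0.8363

0.8363


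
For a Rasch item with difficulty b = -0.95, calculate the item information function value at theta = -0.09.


P = 1/(1+exp(-(-0.09--0.95))) = 0.7027
I = P*(1-P) = 0.7027 * 0.2973
I = 0.2089

0.2089


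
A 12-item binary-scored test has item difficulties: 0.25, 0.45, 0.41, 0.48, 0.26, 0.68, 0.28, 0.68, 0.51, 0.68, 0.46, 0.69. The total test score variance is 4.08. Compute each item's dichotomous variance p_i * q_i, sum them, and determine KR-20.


For each item, compute p_i * q_i:
  Item 1: 0.25 * 0.75 = 0.1875
  Item 2: 0.45 * 0.55 = 0.2475
  Item 3: 0.41 * 0.59 = 0.2419
  Item 4: 0.48 * 0.52 = 0.2496
  Item 5: 0.26 * 0.74 = 0.1924
  Item 6: 0.68 * 0.32 = 0.2176
  Item 7: 0.28 * 0.72 = 0.2016
  Item 8: 0.68 * 0.32 = 0.2176
  Item 9: 0.51 * 0.49 = 0.2499
  Item 10: 0.68 * 0.32 = 0.2176
  Item 11: 0.46 * 0.54 = 0.2484
  Item 12: 0.69 * 0.31 = 0.2139
Sum(p_i * q_i) = 0.1875 + 0.2475 + 0.2419 + 0.2496 + 0.1924 + 0.2176 + 0.2016 + 0.2176 + 0.2499 + 0.2176 + 0.2484 + 0.2139 = 2.6855
KR-20 = (k/(k-1)) * (1 - Sum(p_i*q_i) / Var_total)
= (12/11) * (1 - 2.6855/4.08)
= 1.0909 * 0.3418
KR-20 = 0.3729

0.3729


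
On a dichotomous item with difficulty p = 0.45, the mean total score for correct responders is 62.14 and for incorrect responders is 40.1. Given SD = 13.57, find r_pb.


q = 1 - p = 0.55
rpb = ((M1 - M0) / SD) * sqrt(p * q)
rpb = ((62.14 - 40.1) / 13.57) * sqrt(0.45 * 0.55)
rpb = 0.808

0.808


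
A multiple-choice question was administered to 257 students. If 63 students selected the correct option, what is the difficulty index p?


Item difficulty p = number correct / total examinees
p = 63 / 257
p = 0.2451

0.2451


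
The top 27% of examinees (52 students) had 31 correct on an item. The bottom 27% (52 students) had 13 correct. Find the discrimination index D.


p_upper = 31/52 = 0.5962
p_lower = 13/52 = 0.25
D = 0.5962 - 0.25 = 0.3462

0.3462


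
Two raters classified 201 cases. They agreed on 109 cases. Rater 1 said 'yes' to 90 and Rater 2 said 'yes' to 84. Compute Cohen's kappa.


P_o = 109/201 = 0.542289
P_e = (90*84 + 111*117) / 40401 = 0.508577
kappa = (P_o - P_e) / (1 - P_e)
kappa = (0.542289 - 0.508577) / (1 - 0.508577)
kappa = 0.0686

0.0686


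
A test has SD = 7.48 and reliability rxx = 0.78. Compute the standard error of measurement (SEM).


SEM = SD * sqrt(1 - rxx)
SEM = 7.48 * sqrt(1 - 0.78)
SEM = 7.48 * sqrt(0.22) = 7.48 * 0.469042
SEM = 3.5084

3.5084


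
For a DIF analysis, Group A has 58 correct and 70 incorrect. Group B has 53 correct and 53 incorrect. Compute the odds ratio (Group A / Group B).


Odds_A = 58/70 = 0.8286
Odds_B = 53/53 = 1.0
OR = Odds_A / Odds_B = 0.8286 / 1.0
Exactly, OR = (58 * 53) / (70 * 53) = 3074 / 3710
OR = 0.8286

0.8286


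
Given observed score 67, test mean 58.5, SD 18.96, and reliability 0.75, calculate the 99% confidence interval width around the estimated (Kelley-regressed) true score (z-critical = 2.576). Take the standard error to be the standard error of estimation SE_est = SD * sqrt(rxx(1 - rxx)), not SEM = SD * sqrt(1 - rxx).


True score estimate = 0.75*67 + 0.25*58.5 = 64.875
SE_est = SD * sqrt(rxx * (1 - rxx)) = 18.96 * sqrt(0.75 * 0.25) = 18.96 * sqrt(0.1875) = 8.209921
CI = T_est +/- z * SE_est, so width = 2 * z * SE_est = 2 * 2.576 * 8.209921
Width = 42.2975

42.2975


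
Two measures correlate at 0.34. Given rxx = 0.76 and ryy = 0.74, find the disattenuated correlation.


r_corrected = rxy / sqrt(rxx * ryy)
= 0.34 / sqrt(0.76 * 0.74)
= 0.34 / sqrt(0.5624)
= 0.34 / 0.749933
r_corrected = 0.4534

0.4534


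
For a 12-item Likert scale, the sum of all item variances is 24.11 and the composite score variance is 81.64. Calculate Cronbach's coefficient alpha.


alpha = (k/(k-1)) * (1 - sum(si^2)/s_total^2)
= (12/11) * (1 - 24.11/81.64)
alpha = 0.7687

0.7687


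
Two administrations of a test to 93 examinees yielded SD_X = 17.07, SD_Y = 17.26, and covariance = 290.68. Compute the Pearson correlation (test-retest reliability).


r = cov(X,Y) / (SD_X * SD_Y)
r = 290.68 / (17.07 * 17.26)
r = 290.68 / 294.6282
r = 0.9866

0.9866


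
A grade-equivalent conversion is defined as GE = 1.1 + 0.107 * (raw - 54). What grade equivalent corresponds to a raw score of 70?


raw - median = 70 - 54 = 16
slope * diff = 0.107 * 16 = 1.712
GE = 1.1 + 1.712
GE = 2.812

2.812


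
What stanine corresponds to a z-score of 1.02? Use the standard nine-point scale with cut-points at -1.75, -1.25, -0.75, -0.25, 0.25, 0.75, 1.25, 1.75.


Stanine boundaries: [-1.75, -1.25, -0.75, -0.25, 0.25, 0.75, 1.25, 1.75]
z = 1.02
Check each boundary:
  z >= -1.75 -> could be stanine 2
  z >= -1.25 -> could be stanine 3
  z >= -0.75 -> could be stanine 4
  z >= -0.25 -> could be stanine 5
  z >= 0.25 -> could be stanine 6
  z >= 0.75 -> could be stanine 7
  z < 1.25
  z < 1.75
Highest qualifying boundary gives stanine = 7

7


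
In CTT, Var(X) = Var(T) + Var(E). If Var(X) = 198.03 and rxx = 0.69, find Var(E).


var_true = rxx * var_obs = 0.69 * 198.03 = 136.6407
var_error = var_obs - var_true
var_error = 198.03 - 136.6407
var_error = 61.3893

61.3893


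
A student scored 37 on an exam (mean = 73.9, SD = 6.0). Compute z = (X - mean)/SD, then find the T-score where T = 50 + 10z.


z = (X - mean) / SD = (37 - 73.9) / 6.0
z = -36.9 / 6.0
z = -6.15
T-score = T = 50 + 10z
Carry z at full precision (z = -36.9 / 6.0) into the conversion:
T-score = 50 + 10 * (-36.9 / 6.0) = 50 + -369 / 6.0
T-score = 50 + -61.5
T-score = -11.5

-11.5


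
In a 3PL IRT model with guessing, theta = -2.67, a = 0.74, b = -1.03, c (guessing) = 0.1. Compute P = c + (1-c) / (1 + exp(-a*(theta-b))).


logit = 0.74*(-2.67 - -1.03) = -1.2136
P* = 1/(1 + exp(--1.2136)) = 0.2291
P = 0.1 + (1 - 0.1) * 0.2291
P = 0.3062

0.3062


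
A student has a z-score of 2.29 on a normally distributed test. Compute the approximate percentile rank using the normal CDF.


CDF(z) = 0.5 * (1 + erf(z/sqrt(2)))
erf(1.6193) = 0.978
CDF = 0.989
Percentile rank = 0.989 * 100 = 98.9

98.9


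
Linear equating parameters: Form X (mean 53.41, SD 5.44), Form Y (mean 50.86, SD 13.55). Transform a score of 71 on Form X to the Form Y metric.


slope = SD_Y / SD_X = 13.55 / 5.44 ~ 2.4908
intercept = mean_Y - slope * mean_X = 50.86 - (13.55 / 5.44) * 53.41 ~ -82.1741
Y = slope * X + intercept. To avoid rounding drift from the rounded slope/intercept, evaluate the equivalent form Y = mean_Y + SD_Y * (X - mean_X) / SD_X at full precision:
Y = 50.86 + 13.55 * (71 - 53.41) / 5.44
Y = 50.86 + 13.55 * 17.59 / 5.44
Y = 50.86 + 238.3445 / 5.44
Y = 50.86 + 43.8133
Y = 94.6733

94.6733


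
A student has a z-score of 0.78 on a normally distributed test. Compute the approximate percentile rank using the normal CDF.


CDF(z) = 0.5 * (1 + erf(z/sqrt(2)))
erf(0.5515) = 0.5646
CDF = 0.7823
Percentile rank = 0.7823 * 100 = 78.23

78.23


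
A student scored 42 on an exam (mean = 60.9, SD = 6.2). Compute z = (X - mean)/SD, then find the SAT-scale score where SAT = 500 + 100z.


z = (X - mean) / SD = (42 - 60.9) / 6.2
z = -18.9 / 6.2
z = -3.0484
SAT-scale = SAT = 500 + 100z
Carry z at full precision (z = -18.9 / 6.2) into the conversion:
SAT-scale = 500 + 100 * (-18.9 / 6.2) = 500 + -1890 / 6.2
SAT-scale = 500 + -304.8387
SAT-scale = 195.1613

195.1613


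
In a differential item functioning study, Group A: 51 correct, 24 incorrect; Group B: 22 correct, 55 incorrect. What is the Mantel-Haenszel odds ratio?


Odds_A = 51/24 = 2.125
Odds_B = 22/55 = 0.4
OR = Odds_A / Odds_B = 2.125 / 0.4
Exactly, OR = (51 * 55) / (24 * 22) = 2805 / 528
OR = 5.3125

5.3125


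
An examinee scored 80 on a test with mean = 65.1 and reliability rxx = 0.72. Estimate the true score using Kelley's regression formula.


T_est = rxx * X + (1 - rxx) * mean
T_est = 0.72 * 80 + 0.28 * 65.1
T_est = 57.6 + 18.228
T_est = 75.828

75.828


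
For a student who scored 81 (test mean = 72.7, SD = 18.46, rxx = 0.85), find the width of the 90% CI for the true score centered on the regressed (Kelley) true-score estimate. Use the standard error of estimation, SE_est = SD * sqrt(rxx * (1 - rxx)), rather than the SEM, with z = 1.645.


True score estimate = 0.85*81 + 0.15*72.7 = 79.755
SE_est = SD * sqrt(rxx * (1 - rxx)) = 18.46 * sqrt(0.85 * 0.15) = 18.46 * sqrt(0.1275) = 6.591538
CI = T_est +/- z * SE_est, so width = 2 * z * SE_est = 2 * 1.645 * 6.591538
Width = 21.6862

21.6862


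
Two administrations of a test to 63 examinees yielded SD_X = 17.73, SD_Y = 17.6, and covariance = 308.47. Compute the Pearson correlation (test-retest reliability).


r = cov(X,Y) / (SD_X * SD_Y)
r = 308.47 / (17.73 * 17.6)
r = 308.47 / 312.048
r = 0.9885

0.9885


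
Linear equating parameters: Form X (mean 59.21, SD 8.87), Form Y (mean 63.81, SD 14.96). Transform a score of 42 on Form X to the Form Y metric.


slope = SD_Y / SD_X = 14.96 / 8.87 ~ 1.6866
intercept = mean_Y - slope * mean_X = 63.81 - (14.96 / 8.87) * 59.21 ~ -36.0526
Y = slope * X + intercept. To avoid rounding drift from the rounded slope/intercept, evaluate the equivalent form Y = mean_Y + SD_Y * (X - mean_X) / SD_X at full precision:
Y = 63.81 + 14.96 * (42 - 59.21) / 8.87
Y = 63.81 - 14.96 * 17.21 / 8.87
Y = 63.81 - 257.4616 / 8.87
Y = 63.81 - 29.0261
Y = 34.7839

34.7839


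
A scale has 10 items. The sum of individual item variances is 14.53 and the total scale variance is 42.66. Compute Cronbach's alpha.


alpha = (k/(k-1)) * (1 - sum(si^2)/s_total^2)
= (10/9) * (1 - 14.53/42.66)
alpha = 0.7327

0.7327


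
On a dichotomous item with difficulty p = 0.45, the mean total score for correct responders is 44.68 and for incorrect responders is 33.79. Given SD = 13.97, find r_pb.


q = 1 - p = 0.55
rpb = ((M1 - M0) / SD) * sqrt(p * q)
rpb = ((44.68 - 33.79) / 13.97) * sqrt(0.45 * 0.55)
rpb = 0.3878

0.3878


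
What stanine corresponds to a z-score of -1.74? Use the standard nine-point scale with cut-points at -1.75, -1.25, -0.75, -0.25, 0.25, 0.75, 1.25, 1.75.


Stanine boundaries: [-1.75, -1.25, -0.75, -0.25, 0.25, 0.75, 1.25, 1.75]
z = -1.74
Check each boundary:
  z >= -1.75 -> could be stanine 2
  z < -1.25
  z < -0.75
  z < -0.25
  z < 0.25
  z < 0.75
  z < 1.25
  z < 1.75
Highest qualifying boundary gives stanine = 2

2


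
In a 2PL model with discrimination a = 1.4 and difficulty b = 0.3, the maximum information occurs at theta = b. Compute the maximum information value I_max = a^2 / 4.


For 2PL, max info at theta = b = 0.3
I_max = a^2 / 4 = 1.4^2 / 4
= 1.96 / 4
I_max = 0.49

0.49


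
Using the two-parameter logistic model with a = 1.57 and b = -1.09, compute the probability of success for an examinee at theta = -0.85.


a*(theta - b) = 1.57 * (-0.85 - -1.09) = 0.3768
exp(-0.3768) = 0.6861
P = 1 / (1 + 0.6861)
P = 0.5931

0.5931


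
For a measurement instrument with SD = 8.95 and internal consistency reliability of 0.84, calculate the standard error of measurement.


SEM = SD * sqrt(1 - rxx)
SEM = 8.95 * sqrt(1 - 0.84)
SEM = 8.95 * sqrt(0.16) = 8.95 * 0.4
SEM = 3.58

3.58


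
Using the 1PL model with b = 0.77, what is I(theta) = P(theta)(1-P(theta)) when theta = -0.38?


P = 1/(1+exp(-(-0.38-0.77))) = 0.2405
I = P*(1-P) = 0.2405 * 0.7595
I = 0.1827

0.1827


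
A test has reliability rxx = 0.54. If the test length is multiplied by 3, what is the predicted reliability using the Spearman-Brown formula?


r_new = (n * rxx) / (1 + (n-1) * rxx)
r_new = (3 * 0.54) / (1 + 2 * 0.54)
r_new = 1.62 / 2.08
r_new = 0.7788

0.7788


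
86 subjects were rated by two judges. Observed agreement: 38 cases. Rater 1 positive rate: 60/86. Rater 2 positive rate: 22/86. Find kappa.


P_o = 38/86 = 0.44186
P_e = (60*22 + 26*64) / 7396 = 0.403461
kappa = (P_o - P_e) / (1 - P_e)
kappa = (0.44186 - 0.403461) / (1 - 0.403461)
kappa = 0.0644

0.0644


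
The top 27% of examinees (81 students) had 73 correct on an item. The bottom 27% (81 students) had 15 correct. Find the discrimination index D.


p_upper = 73/81 = 0.9012
p_lower = 15/81 = 0.1852
D = 0.9012 - 0.1852 = 0.716

0.716


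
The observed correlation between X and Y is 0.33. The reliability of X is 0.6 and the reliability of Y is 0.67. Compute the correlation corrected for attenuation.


r_corrected = rxy / sqrt(rxx * ryy)
= 0.33 / sqrt(0.6 * 0.67)
= 0.33 / sqrt(0.402)
= 0.33 / 0.634035
r_corrected = 0.5205

0.5205


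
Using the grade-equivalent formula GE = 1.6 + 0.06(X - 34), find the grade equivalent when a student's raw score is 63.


raw - median = 63 - 34 = 29
slope * diff = 0.06 * 29 = 1.74
GE = 1.6 + 1.74
GE = 3.34

3.34


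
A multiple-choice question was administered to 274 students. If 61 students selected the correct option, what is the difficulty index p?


Item difficulty p = number correct / total examinees
p = 61 / 274
p = 0.2226

0.2226


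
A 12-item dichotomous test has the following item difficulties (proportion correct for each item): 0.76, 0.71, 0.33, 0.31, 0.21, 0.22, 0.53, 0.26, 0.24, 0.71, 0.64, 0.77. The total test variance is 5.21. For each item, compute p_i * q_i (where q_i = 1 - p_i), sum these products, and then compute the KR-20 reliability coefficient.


For each item, compute p_i * q_i:
  Item 1: 0.76 * 0.24 = 0.1824
  Item 2: 0.71 * 0.29 = 0.2059
  Item 3: 0.33 * 0.67 = 0.2211
  Item 4: 0.31 * 0.69 = 0.2139
  Item 5: 0.21 * 0.79 = 0.1659
  Item 6: 0.22 * 0.78 = 0.1716
  Item 7: 0.53 * 0.47 = 0.2491
  Item 8: 0.26 * 0.74 = 0.1924
  Item 9: 0.24 * 0.76 = 0.1824
  Item 10: 0.71 * 0.29 = 0.2059
  Item 11: 0.64 * 0.36 = 0.2304
  Item 12: 0.77 * 0.23 = 0.1771
Sum(p_i * q_i) = 0.1824 + 0.2059 + 0.2211 + 0.2139 + 0.1659 + 0.1716 + 0.2491 + 0.1924 + 0.1824 + 0.2059 + 0.2304 + 0.1771 = 2.3981
KR-20 = (k/(k-1)) * (1 - Sum(p_i*q_i) / Var_total)
= (12/11) * (1 - 2.3981/5.21)
= 1.0909 * 0.5397
KR-20 = 0.5888

0.5888


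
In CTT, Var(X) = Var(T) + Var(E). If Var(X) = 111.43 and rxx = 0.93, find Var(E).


var_true = rxx * var_obs = 0.93 * 111.43 = 103.6299
var_error = var_obs - var_true
var_error = 111.43 - 103.6299
var_error = 7.8001

7.8001


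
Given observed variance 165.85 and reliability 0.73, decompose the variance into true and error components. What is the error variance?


var_true = rxx * var_obs = 0.73 * 165.85 = 121.0705
var_error = var_obs - var_true
var_error = 165.85 - 121.0705
var_error = 44.7795

44.7795


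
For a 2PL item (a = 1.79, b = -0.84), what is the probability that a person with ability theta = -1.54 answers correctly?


a*(theta - b) = 1.79 * (-1.54 - -0.84) = -1.253
exp(--1.253) = 3.5008
P = 1 / (1 + 3.5008)
P = 0.2222

0.2222


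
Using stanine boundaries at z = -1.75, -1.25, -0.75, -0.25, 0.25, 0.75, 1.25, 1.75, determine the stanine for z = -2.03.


Stanine boundaries: [-1.75, -1.25, -0.75, -0.25, 0.25, 0.75, 1.25, 1.75]
z = -2.03
Check each boundary:
  z < -1.75
  z < -1.25
  z < -0.75
  z < -0.25
  z < 0.25
  z < 0.75
  z < 1.25
  z < 1.75
Highest qualifying boundary gives stanine = 1

1


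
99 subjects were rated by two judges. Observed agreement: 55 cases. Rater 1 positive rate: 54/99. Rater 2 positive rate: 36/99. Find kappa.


P_o = 55/99 = 0.555556
P_e = (54*36 + 45*63) / 9801 = 0.487603
kappa = (P_o - P_e) / (1 - P_e)
kappa = (0.555556 - 0.487603) / (1 - 0.487603)
kappa = 0.1326

0.1326


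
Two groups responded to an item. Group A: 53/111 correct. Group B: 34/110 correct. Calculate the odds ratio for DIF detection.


Odds_A = 53/58 = 0.9138
Odds_B = 34/76 = 0.4474
OR = Odds_A / Odds_B = 0.9138 / 0.4474
Exactly, OR = (53 * 76) / (58 * 34) = 4028 / 1972
OR = 2.0426

2.0426


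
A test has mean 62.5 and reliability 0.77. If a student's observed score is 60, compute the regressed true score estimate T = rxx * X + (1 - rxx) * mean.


T_est = rxx * X + (1 - rxx) * mean
T_est = 0.77 * 60 + 0.23 * 62.5
T_est = 46.2 + 14.375
T_est = 60.575

60.575


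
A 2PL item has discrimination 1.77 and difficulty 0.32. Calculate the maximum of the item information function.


For 2PL, max info at theta = b = 0.32
I_max = a^2 / 4 = 1.77^2 / 4
= 3.1329 / 4
I_max = 0.7832

0.7832


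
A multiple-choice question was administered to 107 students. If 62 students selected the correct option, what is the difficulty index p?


Item difficulty p = number correct / total examinees
p = 62 / 107
p = 0.5794

0.5794


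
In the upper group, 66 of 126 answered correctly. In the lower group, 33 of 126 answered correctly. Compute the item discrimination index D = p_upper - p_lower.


p_upper = 66/126 = 0.5238
p_lower = 33/126 = 0.2619
D = 0.5238 - 0.2619 = 0.2619

0.2619


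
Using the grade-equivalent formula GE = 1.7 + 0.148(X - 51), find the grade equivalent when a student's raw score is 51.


raw - median = 51 - 51 = 0
slope * diff = 0.148 * 0 = 0.0
GE = 1.7 + 0.0
GE = 1.7

1.7


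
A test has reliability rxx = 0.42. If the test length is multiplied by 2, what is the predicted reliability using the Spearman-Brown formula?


r_new = (n * rxx) / (1 + (n-1) * rxx)
r_new = (2 * 0.42) / (1 + 1 * 0.42)
r_new = 0.84 / 1.42
r_new = 0.5915

0.5915


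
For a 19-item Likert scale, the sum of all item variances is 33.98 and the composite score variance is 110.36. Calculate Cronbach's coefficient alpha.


alpha = (k/(k-1)) * (1 - sum(si^2)/s_total^2)
= (19/18) * (1 - 33.98/110.36)
alpha = 0.7305

0.7305


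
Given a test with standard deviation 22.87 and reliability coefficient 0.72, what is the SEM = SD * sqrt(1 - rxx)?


SEM = SD * sqrt(1 - rxx)
SEM = 22.87 * sqrt(1 - 0.72)
SEM = 22.87 * sqrt(0.28) = 22.87 * 0.52915
SEM = 12.1017

12.1017


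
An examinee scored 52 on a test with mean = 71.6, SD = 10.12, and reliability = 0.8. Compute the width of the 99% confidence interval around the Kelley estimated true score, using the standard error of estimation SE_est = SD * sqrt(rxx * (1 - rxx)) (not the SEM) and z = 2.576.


True score estimate = 0.8*52 + 0.2*71.6 = 55.92
SE_est = SD * sqrt(rxx * (1 - rxx)) = 10.12 * sqrt(0.8 * 0.2) = 10.12 * sqrt(0.16) = 4.048
CI = T_est +/- z * SE_est, so width = 2 * z * SE_est = 2 * 2.576 * 4.048
Width = 20.8553

20.8553


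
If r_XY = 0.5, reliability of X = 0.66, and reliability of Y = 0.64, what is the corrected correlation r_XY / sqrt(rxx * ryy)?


r_corrected = rxy / sqrt(rxx * ryy)
= 0.5 / sqrt(0.66 * 0.64)
= 0.5 / sqrt(0.4224)
= 0.5 / 0.649923
r_corrected = 0.7693

0.7693


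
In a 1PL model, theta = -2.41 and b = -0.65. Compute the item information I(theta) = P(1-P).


P = 1/(1+exp(-(-2.41--0.65))) = 0.1468
I = P*(1-P) = 0.1468 * 0.8532
I = 0.1252

0.1252


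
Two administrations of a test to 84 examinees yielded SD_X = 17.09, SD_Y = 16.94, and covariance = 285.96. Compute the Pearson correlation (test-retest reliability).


r = cov(X,Y) / (SD_X * SD_Y)
r = 285.96 / (17.09 * 16.94)
r = 285.96 / 289.5046
r = 0.9878

0.9878


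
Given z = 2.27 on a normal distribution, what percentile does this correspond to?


CDF(z) = 0.5 * (1 + erf(z/sqrt(2)))
erf(1.6051) = 0.9768
CDF = 0.9884
Percentile rank = 0.9884 * 100 = 98.84

98.84


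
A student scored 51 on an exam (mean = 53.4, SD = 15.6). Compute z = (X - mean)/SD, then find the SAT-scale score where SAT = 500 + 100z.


z = (X - mean) / SD = (51 - 53.4) / 15.6
z = -2.4 / 15.6
z = -0.1538
SAT-scale = SAT = 500 + 100z
Carry z at full precision (z = -2.4 / 15.6) into the conversion:
SAT-scale = 500 + 100 * (-2.4 / 15.6) = 500 + -240 / 15.6
SAT-scale = 500 + -15.3846
SAT-scale = 484.6154

484.6154


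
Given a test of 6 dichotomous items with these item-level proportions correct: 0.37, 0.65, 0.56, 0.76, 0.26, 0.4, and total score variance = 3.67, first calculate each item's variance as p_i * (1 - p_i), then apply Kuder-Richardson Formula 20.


For each item, compute p_i * q_i:
  Item 1: 0.37 * 0.63 = 0.2331
  Item 2: 0.65 * 0.35 = 0.2275
  Item 3: 0.56 * 0.44 = 0.2464
  Item 4: 0.76 * 0.24 = 0.1824
  Item 5: 0.26 * 0.74 = 0.1924
  Item 6: 0.4 * 0.6 = 0.24
Sum(p_i * q_i) = 0.2331 + 0.2275 + 0.2464 + 0.1824 + 0.1924 + 0.24 = 1.3218
KR-20 = (k/(k-1)) * (1 - Sum(p_i*q_i) / Var_total)
= (6/5) * (1 - 1.3218/3.67)
= 1.2 * 0.6398
KR-20 = 0.7678

0.7678


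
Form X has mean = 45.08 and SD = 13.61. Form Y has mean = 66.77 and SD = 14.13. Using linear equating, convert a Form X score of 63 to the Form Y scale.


slope = SD_Y / SD_X = 14.13 / 13.61 ~ 1.0382
intercept = mean_Y - slope * mean_X = 66.77 - (14.13 / 13.61) * 45.08 ~ 19.9676
Y = slope * X + intercept. To avoid rounding drift from the rounded slope/intercept, evaluate the equivalent form Y = mean_Y + SD_Y * (X - mean_X) / SD_X at full precision:
Y = 66.77 + 14.13 * (63 - 45.08) / 13.61
Y = 66.77 + 14.13 * 17.92 / 13.61
Y = 66.77 + 253.2096 / 13.61
Y = 66.77 + 18.6047
Y = 85.3747

85.3747


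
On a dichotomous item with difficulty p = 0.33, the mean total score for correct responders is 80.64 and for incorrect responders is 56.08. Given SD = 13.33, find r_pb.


q = 1 - p = 0.67
rpb = ((M1 - M0) / SD) * sqrt(p * q)
rpb = ((80.64 - 56.08) / 13.33) * sqrt(0.33 * 0.67)
rpb = 0.8663

0.8663


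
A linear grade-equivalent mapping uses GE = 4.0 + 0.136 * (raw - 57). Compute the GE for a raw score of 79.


raw - median = 79 - 57 = 22
slope * diff = 0.136 * 22 = 2.992
GE = 4.0 + 2.992
GE = 6.992

6.992


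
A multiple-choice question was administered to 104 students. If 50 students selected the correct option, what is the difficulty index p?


Item difficulty p = number correct / total examinees
p = 50 / 104
p = 0.4808

0.4808


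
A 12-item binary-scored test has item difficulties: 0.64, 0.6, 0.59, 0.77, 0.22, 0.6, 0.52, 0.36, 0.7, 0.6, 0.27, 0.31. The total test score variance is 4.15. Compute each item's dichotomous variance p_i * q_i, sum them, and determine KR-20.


For each item, compute p_i * q_i:
  Item 1: 0.64 * 0.36 = 0.2304
  Item 2: 0.6 * 0.4 = 0.24
  Item 3: 0.59 * 0.41 = 0.2419
  Item 4: 0.77 * 0.23 = 0.1771
  Item 5: 0.22 * 0.78 = 0.1716
  Item 6: 0.6 * 0.4 = 0.24
  Item 7: 0.52 * 0.48 = 0.2496
  Item 8: 0.36 * 0.64 = 0.2304
  Item 9: 0.7 * 0.3 = 0.21
  Item 10: 0.6 * 0.4 = 0.24
  Item 11: 0.27 * 0.73 = 0.1971
  Item 12: 0.31 * 0.69 = 0.2139
Sum(p_i * q_i) = 0.2304 + 0.24 + 0.2419 + 0.1771 + 0.1716 + 0.24 + 0.2496 + 0.2304 + 0.21 + 0.24 + 0.1971 + 0.2139 = 2.642
KR-20 = (k/(k-1)) * (1 - Sum(p_i*q_i) / Var_total)
= (12/11) * (1 - 2.642/4.15)
= 1.0909 * 0.3634
KR-20 = 0.3964

0.3964


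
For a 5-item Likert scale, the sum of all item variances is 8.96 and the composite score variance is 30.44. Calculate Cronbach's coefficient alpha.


alpha = (k/(k-1)) * (1 - sum(si^2)/s_total^2)
= (5/4) * (1 - 8.96/30.44)
alpha = 0.8821

0.8821


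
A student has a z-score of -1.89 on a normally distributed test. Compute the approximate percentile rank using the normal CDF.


CDF(z) = 0.5 * (1 + erf(z/sqrt(2)))
erf(-1.3364) = -0.9412
CDF = 0.0294
Percentile rank = 0.0294 * 100 = 2.94

2.94


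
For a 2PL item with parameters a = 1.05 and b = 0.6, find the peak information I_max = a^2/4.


For 2PL, max info at theta = b = 0.6
I_max = a^2 / 4 = 1.05^2 / 4
= 1.1025 / 4
I_max = 0.2756

0.2756


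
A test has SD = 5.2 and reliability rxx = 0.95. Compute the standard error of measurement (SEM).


SEM = SD * sqrt(1 - rxx)
SEM = 5.2 * sqrt(1 - 0.95)
SEM = 5.2 * sqrt(0.05) = 5.2 * 0.223607
SEM = 1.1628

1.1628


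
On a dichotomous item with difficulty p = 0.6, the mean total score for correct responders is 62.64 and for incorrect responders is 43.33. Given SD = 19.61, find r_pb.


q = 1 - p = 0.4
rpb = ((M1 - M0) / SD) * sqrt(p * q)
rpb = ((62.64 - 43.33) / 19.61) * sqrt(0.6 * 0.4)
rpb = 0.4824

0.4824


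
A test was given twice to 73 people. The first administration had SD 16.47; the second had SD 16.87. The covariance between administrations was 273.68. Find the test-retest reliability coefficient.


r = cov(X,Y) / (SD_X * SD_Y)
r = 273.68 / (16.47 * 16.87)
r = 273.68 / 277.8489
r = 0.985

0.985


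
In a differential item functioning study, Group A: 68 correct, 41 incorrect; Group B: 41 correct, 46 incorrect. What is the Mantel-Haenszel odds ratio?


Odds_A = 68/41 = 1.6585
Odds_B = 41/46 = 0.8913
OR = Odds_A / Odds_B = 1.6585 / 0.8913
Exactly, OR = (68 * 46) / (41 * 41) = 3128 / 1681
OR = 1.8608

1.8608


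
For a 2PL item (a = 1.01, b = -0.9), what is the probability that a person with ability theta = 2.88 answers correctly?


a*(theta - b) = 1.01 * (2.88 - -0.9) = 3.8178
exp(-3.8178) = 0.022
P = 1 / (1 + 0.022)
P = 0.9785

0.9785
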